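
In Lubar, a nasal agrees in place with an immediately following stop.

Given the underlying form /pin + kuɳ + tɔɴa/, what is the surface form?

[piŋkuntɔɴa]

/n/ is a voiced alveolar nasal. The following trigger /k/ is velar, so /n/ must become velar as well.
A voiced velar nasal is [ŋ], so the surface segment is [ŋ].
The same rule applies at the second boundary: /ɳ/ → [n] next to /t/.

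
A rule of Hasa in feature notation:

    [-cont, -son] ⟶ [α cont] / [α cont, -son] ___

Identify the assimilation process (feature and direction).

progressive manner assimilation

The shared variable α links the value of [cont] on the target to that of the neighbouring obstruent. [cont] distinguishes stops from fricatives — a manner-of-articulation feature — so this is manner assimilation.
The conditioning segment sits to the left of the focus bar, meaning the trigger precedes the segment that changes — progressive assimilation.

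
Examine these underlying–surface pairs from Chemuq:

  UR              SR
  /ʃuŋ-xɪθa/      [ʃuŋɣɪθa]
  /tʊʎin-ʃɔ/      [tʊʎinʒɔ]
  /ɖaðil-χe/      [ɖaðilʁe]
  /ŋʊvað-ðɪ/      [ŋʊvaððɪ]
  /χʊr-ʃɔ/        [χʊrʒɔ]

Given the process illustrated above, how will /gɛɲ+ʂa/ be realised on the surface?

[gɛɲʐa]

The data show progressive voicing assimilation: /x/ → [ɣ] after /ŋ/; /ʃ/ → [ʒ] after /n/; /χ/ → [ʁ] after /l/; /ʃ/ → [ʒ] after /r/. In each pair only voicing changes, matching the preceding consonant, while place and manner stay constant.
No alternation appears in [ŋʊvaððɪ]: there the adjacent consonants already agree in voicing (/ð/ and /ð/ are both voiced), so this form is consistent with the same rule.
/ʂ/ is a voiceless retroflex fricative. The preceding trigger /ɲ/ is voiced, so /ʂ/ must become voiced as well.
The voiced retroflex fricative is [ʐ], so /ʂ/ → [ʐ].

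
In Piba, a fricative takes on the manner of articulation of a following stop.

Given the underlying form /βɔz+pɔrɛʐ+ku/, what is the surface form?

The rule targets /z/ (voiced alveolar fricative), which sits before the trigger /p/ (stop).
Changing only its manner to stop gives [d] — the voiced alveolar stop.
At the second juncture, /ʐ/ likewise becomes [ɖ] adjacent to /k/.

[βɔdpɔrɛɖku]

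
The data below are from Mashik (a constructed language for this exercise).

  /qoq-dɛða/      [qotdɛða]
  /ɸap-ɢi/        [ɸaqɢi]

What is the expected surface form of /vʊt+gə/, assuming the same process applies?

The data show regressive place assimilation: /q/ → [t] before /d/; /p/ → [q] before /ɢ/. In each pair only place changes, matching the following consonant, while manner and voice stay constant.
The rule targets /t/ (voiceless alveolar stop), which sits before the trigger /g/ (velar).
A voiceless velar stop is [k], so the surface segment is [k].

[vʊkgə]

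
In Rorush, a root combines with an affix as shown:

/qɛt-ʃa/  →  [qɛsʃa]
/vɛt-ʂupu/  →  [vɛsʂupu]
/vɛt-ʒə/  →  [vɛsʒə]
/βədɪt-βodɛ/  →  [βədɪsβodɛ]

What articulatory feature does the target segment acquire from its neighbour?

manner

Underlying /t/ is realised as [s] next to /ʃ/; /ʃ/ itself does not change.
/t/ is a stop while /ʃ/ is a fricative; the output [s] is a fricative, matching the trigger — so the feature that spreads is manner.
Checking the remaining alternations: /t/ → [s] before /ʂ/ (stop → fricative, matching a fricative); /t/ → [s] before /ʒ/ (stop → fricative, matching a fricative); /t/ → [s] before /β/ (stop → fricative, matching a fricative) — only manner changes, and always toward the following segment.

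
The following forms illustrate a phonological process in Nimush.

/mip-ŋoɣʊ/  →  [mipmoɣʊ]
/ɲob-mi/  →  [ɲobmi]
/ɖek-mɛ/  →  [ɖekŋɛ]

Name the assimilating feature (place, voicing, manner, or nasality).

Underlying /ŋ/ is realised as [m] next to /p/; /p/ itself does not change.
/ŋ/ is velar while /p/ is bilabial; the output [m] is bilabial, matching the trigger — so the feature that spreads is place.
The same holds elsewhere in the data: /m/ → [ŋ] after /k/ (bilabial → velar, matching velar) — only place changes, and always toward the preceding segment.
Nothing changes in [ɲobmi]: there the adjacent consonants already agree in place (/m/ and /b/ are both bilabial), so this form is consistent with the same rule.

place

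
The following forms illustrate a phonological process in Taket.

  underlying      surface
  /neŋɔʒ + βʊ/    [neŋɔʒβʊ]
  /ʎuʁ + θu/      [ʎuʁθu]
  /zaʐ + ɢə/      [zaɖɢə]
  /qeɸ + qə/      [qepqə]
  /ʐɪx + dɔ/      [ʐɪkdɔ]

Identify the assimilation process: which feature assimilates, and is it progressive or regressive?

regressive manner assimilation

Underlying /ʐ/ is realised as [ɖ] next to /ɢ/; /ɢ/ itself does not change.
/ʐ/ is a fricative while /ɢ/ is a stop; the output [ɖ] is a stop, matching the trigger — so the feature that spreads is manner.
Place and voice are unchanged, so the assimilation is partial, not total.
The other alternating forms pattern the same way: /ɸ/ → [p] before /q/ (fricative → stop, matching a stop); /x/ → [k] before /d/ (fricative → stop, matching a stop) — only manner changes, and always toward the following segment.
No alternation appears in [neŋɔʒβʊ], [ʎuʁθu]: there the adjacent consonants already agree in manner (/ʒ/ and /β/ are both fricatives; /ʁ/ and /θ/ are both fricatives), so these forms are consistent with the same rule.
The trigger is the following segment, so the direction is regressive (anticipatory).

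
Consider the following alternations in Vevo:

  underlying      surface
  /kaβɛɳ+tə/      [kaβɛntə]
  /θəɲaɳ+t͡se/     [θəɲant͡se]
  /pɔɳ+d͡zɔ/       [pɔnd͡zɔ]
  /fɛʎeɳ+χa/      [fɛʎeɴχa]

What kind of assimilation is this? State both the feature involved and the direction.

The segment that alternates is /ɳ/, which surfaces as [n] when adjacent to /t/.
/ɳ/ is retroflex while /t/ is alveolar; the output [n] is alveolar, matching the trigger — so the feature that spreads is place.
Manner and voice are unchanged, so the assimilation is partial, not total.
The same holds elsewhere in the data: /ɳ/ → [n] before /t͡s/ (retroflex → alveolar, matching alveolar); /ɳ/ → [n] before /d͡z/ (retroflex → alveolar, matching alveolar); /ɳ/ → [ɴ] before /χ/ (retroflex → uvular, matching uvular) — only place changes, and always toward the following segment.
Since the segment that changes precedes the conditioning segment, the assimilation is regressive.

regressive place assimilation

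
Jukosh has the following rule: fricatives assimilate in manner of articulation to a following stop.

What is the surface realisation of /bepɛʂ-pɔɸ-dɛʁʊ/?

/ʂ/ is a voiceless retroflex fricative. The following trigger /p/ is a stop, so /ʂ/ must become a stop as well.
Changing only its manner to stop gives [ʈ] — the voiceless retroflex stop.
At the second juncture, /ɸ/ likewise becomes [p] adjacent to /d/.

[bepɛʈpɔpdɛʁʊ]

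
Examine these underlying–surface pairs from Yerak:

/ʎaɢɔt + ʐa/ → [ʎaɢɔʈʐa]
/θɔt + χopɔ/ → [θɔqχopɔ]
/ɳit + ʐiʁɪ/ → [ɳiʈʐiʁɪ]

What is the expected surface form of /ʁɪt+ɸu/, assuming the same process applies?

The data show regressive place assimilation: /t/ → [ʈ] before /ʐ/; /t/ → [q] before /χ/. In each pair only place changes, matching the following consonant, while manner and voice stay constant.
The rule targets /t/ (voiceless alveolar stop), which sits before the trigger /ɸ/ (bilabial).
A voiceless bilabial stop is [p], so the surface segment is [p].

[ʁɪpɸu]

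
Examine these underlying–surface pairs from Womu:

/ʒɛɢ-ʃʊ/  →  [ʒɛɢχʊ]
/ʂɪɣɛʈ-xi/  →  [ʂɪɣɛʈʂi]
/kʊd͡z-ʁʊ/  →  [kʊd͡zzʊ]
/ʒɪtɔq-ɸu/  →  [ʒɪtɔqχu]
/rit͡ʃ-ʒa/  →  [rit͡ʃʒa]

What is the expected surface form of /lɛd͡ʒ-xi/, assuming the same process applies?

[lɛd͡ʒʃi]

The data show progressive place assimilation: /ʃ/ → [χ] after /ɢ/; /x/ → [ʂ] after /ʈ/; /ʁ/ → [z] after /d͡z/; /ɸ/ → [χ] after /q/. In each pair only place changes, matching the preceding consonant, while manner and voice stay constant.
No alternation appears in [rit͡ʃʒa]: there the adjacent consonants already agree in place (/ʒ/ and /t͡ʃ/ are both postalveolar), so this form is consistent with the same rule.
/x/ is a voiceless velar fricative. The preceding trigger /d͡ʒ/ is postalveolar, so /x/ must become postalveolar as well.
A voiceless postalveolar fricative is [ʃ], so the surface segment is [ʃ].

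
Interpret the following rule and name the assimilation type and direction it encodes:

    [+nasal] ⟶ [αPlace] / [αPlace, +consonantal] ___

The rule copies the place features (abbreviated [Place]) from the environment onto the target, so the assimilating feature is place.
Since the environment is written before the underscore, the trigger precedes the target; the direction is progressive.

progressive place assimilation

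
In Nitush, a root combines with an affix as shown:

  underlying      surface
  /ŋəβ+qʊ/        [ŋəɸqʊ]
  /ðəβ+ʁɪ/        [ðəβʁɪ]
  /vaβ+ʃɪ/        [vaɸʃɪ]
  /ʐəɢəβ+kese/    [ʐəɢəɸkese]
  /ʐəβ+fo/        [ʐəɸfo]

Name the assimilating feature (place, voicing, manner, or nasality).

Comparing underlying and surface forms, /β/ → [ɸ] is the alternation; the neighbouring /q/ is constant.
The change voiced → voiceless matches the voicing of the following /q/, identifying this as voicing assimilation.
Checking the remaining alternations: /β/ → [ɸ] before /ʃ/ (voiced → voiceless, matching voiceless); /β/ → [ɸ] before /k/ (voiced → voiceless, matching voiceless); /β/ → [ɸ] before /f/ (voiced → voiceless, matching voiceless) — only voicing changes, and always toward the following segment.
Nothing changes in [ðəβʁɪ]: there the adjacent consonants already agree in voicing (/β/ and /ʁ/ are both voiced), so this form is consistent with the same rule.

voicing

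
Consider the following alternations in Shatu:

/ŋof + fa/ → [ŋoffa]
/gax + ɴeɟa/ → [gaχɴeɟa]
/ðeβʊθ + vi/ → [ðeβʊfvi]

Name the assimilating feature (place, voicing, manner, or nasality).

The segment that alternates is /x/, which surfaces as [χ] when adjacent to /ɴ/.
The change velar → uvular matches the place of the following /ɴ/, identifying this as place assimilation.
The other alternating form patterns the same way: /θ/ → [f] before /v/ (dental → labiodental, matching labiodental) — only place changes, and always toward the following segment.
No alternation appears in [ŋoffa]: there the adjacent consonants already agree in place (/f/ and /f/ are both labiodental), so this form is consistent with the same rule.

place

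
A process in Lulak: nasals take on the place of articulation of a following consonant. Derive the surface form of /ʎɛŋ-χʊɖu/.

/ŋ/ is a voiced velar nasal. The following trigger /χ/ is uvular, so /ŋ/ must become uvular as well.
Changing only its place to uvular gives [ɴ] — the voiced uvular nasal.

[ʎɛɴχʊɖu]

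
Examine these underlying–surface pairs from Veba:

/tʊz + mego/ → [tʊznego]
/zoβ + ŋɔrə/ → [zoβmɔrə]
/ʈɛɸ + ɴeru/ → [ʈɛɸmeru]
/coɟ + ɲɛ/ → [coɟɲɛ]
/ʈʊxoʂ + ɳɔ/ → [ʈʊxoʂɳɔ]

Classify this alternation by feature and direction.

progressive place assimilation

The segment that alternates is /m/, which surfaces as [n] when adjacent to /z/.
/m/ is bilabial while /z/ is alveolar; the output [n] is alveolar, matching the trigger — so the feature that spreads is place.
Manner and voice are unchanged, so the assimilation is partial, not total.
The same holds elsewhere in the data: /ŋ/ → [m] after /β/ (velar → bilabial, matching bilabial); /ɴ/ → [m] after /ɸ/ (uvular → bilabial, matching bilabial) — only place changes, and always toward the preceding segment.
Nothing changes in [coɟɲɛ], [ʈʊxoʂɳɔ]: there the adjacent consonants already agree in place (/ɲ/ and /ɟ/ are both palatal; /ɳ/ and /ʂ/ are both retroflex), so these forms are consistent with the same rule.
Since the segment that changes follows the conditioning segment, the assimilation is progressive.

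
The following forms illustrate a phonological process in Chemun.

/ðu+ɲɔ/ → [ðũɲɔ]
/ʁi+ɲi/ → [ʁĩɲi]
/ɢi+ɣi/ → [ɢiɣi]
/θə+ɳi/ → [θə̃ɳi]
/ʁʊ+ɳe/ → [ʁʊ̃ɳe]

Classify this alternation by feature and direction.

The vowel /u/ surfaces as nasalised [ũ] next to the following nasal /ɲ/ — it has acquired the [+nasal] feature of its neighbour.
The other forms show the same pattern: /i/ → [ĩ] before /ɲ/; /ə/ → [ə̃] before /ɳ/; /ʊ/ → [ʊ̃] before /ɳ/ — each time a vowel is nasalised next to a following nasal.
No change occurs in [ɢiɣi] because the vowel at the boundary is adjacent to an oral consonant, not a nasal (/i/ next to /ɣ/).
Because the conditioning nasal is to the right of the vowel that changes, the process is regressive (anticipatory).

regressive nasality assimilation (vowel nasalisation)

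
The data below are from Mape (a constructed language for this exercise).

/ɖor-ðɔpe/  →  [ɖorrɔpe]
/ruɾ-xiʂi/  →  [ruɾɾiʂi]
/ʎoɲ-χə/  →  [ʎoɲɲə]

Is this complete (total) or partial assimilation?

total assimilation

The segment that alternates is /ð/, which surfaces as [r] when adjacent to /r/.
The output [r] is identical to the trigger /r/ — every feature (place, manner, voicing) has been copied — so this is total assimilation.
The other forms behave the same way: /x/ → [ɾ] after /ɾ/; /χ/ → [ɲ] after /ɲ/ — in each case the output is a copy of the preceding consonant.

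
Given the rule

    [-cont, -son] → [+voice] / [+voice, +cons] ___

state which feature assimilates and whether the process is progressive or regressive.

progressive voicing assimilation

The target ([-cont, -son], stops) acquires [+voice] next to a voiced consonant ([+voice, +cons]) — it takes on the voicing of its neighbour, so the feature that spreads is voicing.
The conditioning segment sits to the left of the focus bar, meaning the trigger precedes the segment that changes — progressive assimilation.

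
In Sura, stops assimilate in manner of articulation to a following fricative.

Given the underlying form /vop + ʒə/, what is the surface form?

[voɸʒə]

The rule targets /p/ (voiceless bilabial stop), which sits before the trigger /ʒ/ (fricative).
The voiceless bilabial fricative is [ɸ], so /p/ → [ɸ].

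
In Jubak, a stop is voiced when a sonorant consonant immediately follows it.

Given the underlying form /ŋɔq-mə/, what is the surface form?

The rule targets /q/ (voiceless uvular stop), which sits before the trigger /m/ (voiced).
The voiced uvular stop is [ɢ], so /q/ → [ɢ].

[ŋɔɢmə]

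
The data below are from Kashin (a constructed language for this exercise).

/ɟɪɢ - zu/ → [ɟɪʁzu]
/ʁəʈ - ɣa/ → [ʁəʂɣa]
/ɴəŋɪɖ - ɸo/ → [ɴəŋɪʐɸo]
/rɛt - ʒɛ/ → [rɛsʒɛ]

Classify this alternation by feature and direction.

regressive manner assimilation

Comparing underlying and surface forms, /ɢ/ → [ʁ] is the alternation; the neighbouring /z/ is constant.
The change stop → fricative matches the manner of the following /z/, identifying this as manner assimilation.
Place and voice are unchanged, so the assimilation is partial, not total.
The same holds elsewhere in the data: /ʈ/ → [ʂ] before /ɣ/ (stop → fricative, matching a fricative); /ɖ/ → [ʐ] before /ɸ/ (stop → fricative, matching a fricative); /t/ → [s] before /ʒ/ (stop → fricative, matching a fricative) — only manner changes, and always toward the following segment.
The trigger is the following segment, so the direction is regressive (anticipatory).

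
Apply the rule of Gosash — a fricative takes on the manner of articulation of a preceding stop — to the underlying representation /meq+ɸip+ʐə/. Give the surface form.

[meqpipɖə]

/ɸ/ is a voiceless bilabial fricative. The preceding trigger /q/ is a stop, so /ɸ/ must become a stop as well.
A voiceless bilabial stop is [p], so the surface segment is [p].
The same rule applies at the second boundary: /ʐ/ → [ɖ] next to /p/.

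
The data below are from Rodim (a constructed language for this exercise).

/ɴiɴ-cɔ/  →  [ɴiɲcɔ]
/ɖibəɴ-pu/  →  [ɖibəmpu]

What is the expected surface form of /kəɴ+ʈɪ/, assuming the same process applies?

[kəɳʈɪ]

The data show regressive place assimilation: /ɴ/ → [ɲ] before /c/; /ɴ/ → [m] before /p/. In each pair only place changes, matching the following consonant, while manner and voice stay constant.
The rule targets /ɴ/ (voiced uvular nasal), which sits before the trigger /ʈ/ (retroflex).
A voiced retroflex nasal is [ɳ], so the surface segment is [ɳ].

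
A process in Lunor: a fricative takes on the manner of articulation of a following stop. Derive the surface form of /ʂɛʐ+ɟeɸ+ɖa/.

The rule targets /ʐ/ (voiced retroflex fricative), which sits before the trigger /ɟ/ (stop).
The voiced retroflex stop is [ɖ], so /ʐ/ → [ɖ].
The same rule applies at the second boundary: /ɸ/ → [p] next to /ɖ/.

[ʂɛɖɟepɖa]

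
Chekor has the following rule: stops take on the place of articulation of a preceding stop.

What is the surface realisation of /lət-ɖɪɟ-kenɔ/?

The rule targets /ɖ/ (voiced retroflex stop), which sits after the trigger /t/ (alveolar).
The voiced alveolar stop is [d], so /ɖ/ → [d].
The same rule applies at the second boundary: /k/ → [c] next to /ɟ/.

[lətdɪɟcenɔ]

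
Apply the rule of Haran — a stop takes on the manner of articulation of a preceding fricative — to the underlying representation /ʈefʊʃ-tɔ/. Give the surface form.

/t/ is a voiceless alveolar stop. The preceding trigger /ʃ/ is a fricative, so /t/ must become a fricative as well.
Changing only its manner to fricative gives [s] — the voiceless alveolar fricative.

[ʈefʊʃsɔ]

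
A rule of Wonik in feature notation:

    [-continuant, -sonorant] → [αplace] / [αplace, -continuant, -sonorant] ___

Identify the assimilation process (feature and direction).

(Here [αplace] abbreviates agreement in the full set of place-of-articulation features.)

The shared variable α links the value of the place features (abbreviated [place]) on the target to the same value on the neighbouring segment, so place is the feature that assimilates.
Since the environment is written before the underscore, the trigger precedes the target; the direction is progressive.

progressive place assimilation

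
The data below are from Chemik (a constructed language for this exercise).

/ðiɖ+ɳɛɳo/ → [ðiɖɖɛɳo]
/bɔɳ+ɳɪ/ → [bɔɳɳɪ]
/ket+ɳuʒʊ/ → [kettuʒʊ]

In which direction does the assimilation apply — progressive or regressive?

Underlying /ɳ/ is realised as [ɖ] next to /ɖ/; /ɖ/ itself does not change.
The output [ɖ] is identical to the trigger /ɖ/ — every feature (place, manner, voicing) has been copied — so this is total assimilation.
The remaining alternation confirms this: /ɳ/ → [t] after /t/ — in each case the output is a copy of the preceding consonant.
In [bɔɳɳɪ] the two consonants at the boundary are already identical (/ɳ/ + /ɳ/), so the rule applies vacuously and nothing changes.
The trigger is the preceding segment, so the direction is progressive (perseverative).

progressive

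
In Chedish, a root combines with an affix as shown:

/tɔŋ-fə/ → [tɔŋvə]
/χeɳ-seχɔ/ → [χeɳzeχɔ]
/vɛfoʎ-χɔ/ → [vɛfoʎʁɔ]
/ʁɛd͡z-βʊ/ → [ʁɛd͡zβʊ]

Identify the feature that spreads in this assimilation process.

voicing

The segment that alternates is /f/, which surfaces as [v] when adjacent to /ŋ/.
/f/ is voiceless while /ŋ/ is voiced; the output [v] is voiced, matching the trigger — so the feature that spreads is voicing.
The other alternating forms pattern the same way: /s/ → [z] after /ɳ/ (voiceless → voiced, matching voiced); /χ/ → [ʁ] after /ʎ/ (voiceless → voiced, matching voiced) — only voicing changes, and always toward the preceding segment.
Nothing changes in [ʁɛd͡zβʊ]: there the adjacent consonants already agree in voicing (/β/ and /d͡z/ are both voiced), so this form is consistent with the same rule.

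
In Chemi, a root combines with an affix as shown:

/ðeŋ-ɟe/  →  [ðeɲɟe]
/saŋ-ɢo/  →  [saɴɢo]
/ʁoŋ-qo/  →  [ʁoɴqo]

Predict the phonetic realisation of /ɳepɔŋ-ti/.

The data show regressive place assimilation: /ŋ/ → [ɲ] before /ɟ/; /ŋ/ → [ɴ] before /ɢ/; /ŋ/ → [ɴ] before /q/. In each pair only place changes, matching the following consonant, while manner and voice stay constant.
/ŋ/ is a voiced velar nasal. The following trigger /t/ is alveolar, so /ŋ/ must become alveolar as well.
A voiced alveolar nasal is [n], so the surface segment is [n].

[ɳepɔnti]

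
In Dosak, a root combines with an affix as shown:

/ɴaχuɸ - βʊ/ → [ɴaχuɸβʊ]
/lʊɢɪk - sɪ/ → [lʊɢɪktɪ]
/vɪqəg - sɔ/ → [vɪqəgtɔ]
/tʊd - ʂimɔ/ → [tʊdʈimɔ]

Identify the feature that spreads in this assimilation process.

Underlying /s/ is realised as [t] next to /k/; /k/ itself does not change.
The change fricative → stop matches the manner of the preceding /k/, identifying this as manner assimilation.
The same holds elsewhere in the data: /s/ → [t] after /g/ (fricative → stop, matching a stop); /ʂ/ → [ʈ] after /d/ (fricative → stop, matching a stop) — only manner changes, and always toward the preceding segment.
Nothing changes in [ɴaχuɸβʊ]: there the adjacent consonants already agree in manner (/β/ and /ɸ/ are both fricatives), so this form is consistent with the same rule.

manner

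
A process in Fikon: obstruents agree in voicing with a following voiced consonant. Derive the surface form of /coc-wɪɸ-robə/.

[coɟwɪβrobə]

/c/ is a voiceless palatal stop. The following trigger /w/ is voiced, so /c/ must become voiced as well.
A voiced palatal stop is [ɟ], so the surface segment is [ɟ].
At the second juncture, /ɸ/ likewise becomes [β] adjacent to /r/.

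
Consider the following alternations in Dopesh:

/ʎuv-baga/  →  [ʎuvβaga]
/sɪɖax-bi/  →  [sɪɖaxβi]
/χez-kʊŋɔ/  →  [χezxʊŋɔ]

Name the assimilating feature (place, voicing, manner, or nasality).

manner

Underlying /b/ is realised as [β] next to /v/; /v/ itself does not change.
The change stop → fricative matches the manner of the preceding /v/, identifying this as manner assimilation.
The same holds elsewhere in the data: /b/ → [β] after /x/ (stop → fricative, matching a fricative); /k/ → [x] after /z/ (stop → fricative, matching a fricative) — only manner changes, and always toward the preceding segment.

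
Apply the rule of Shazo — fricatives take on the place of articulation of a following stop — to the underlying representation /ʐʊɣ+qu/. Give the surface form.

[ʐʊʁqu]

/ɣ/ is a voiced velar fricative. The following trigger /q/ is uvular, so /ɣ/ must become uvular as well.
The voiced uvular fricative is [ʁ], so /ɣ/ → [ʁ].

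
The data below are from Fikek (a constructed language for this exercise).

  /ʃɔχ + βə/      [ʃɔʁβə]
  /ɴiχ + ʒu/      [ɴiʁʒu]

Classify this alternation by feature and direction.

Comparing underlying and surface forms, /χ/ → [ʁ] is the alternation; the neighbouring /β/ is constant.
/χ/ is voiceless while /β/ is voiced; the output [ʁ] is voiced, matching the trigger — so the feature that spreads is voicing.
Place and manner are unchanged, so the assimilation is partial, not total.
The same holds elsewhere in the data: /χ/ → [ʁ] before /ʒ/ (voiceless → voiced, matching voiced) — only voicing changes, and always toward the following segment.
Since the segment that changes precedes the conditioning segment, the assimilation is regressive.

regressive voicing assimilation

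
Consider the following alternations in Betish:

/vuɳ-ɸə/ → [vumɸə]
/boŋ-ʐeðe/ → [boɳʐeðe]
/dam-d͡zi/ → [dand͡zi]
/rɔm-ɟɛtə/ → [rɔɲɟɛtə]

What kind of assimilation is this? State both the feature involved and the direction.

regressive place assimilation

Comparing underlying and surface forms, /ɳ/ → [m] is the alternation; the neighbouring /ɸ/ is constant.
The change retroflex → bilabial matches the place of the following /ɸ/, identifying this as place assimilation.
Manner and voice are unchanged, so the assimilation is partial, not total.
The same holds elsewhere in the data: /ŋ/ → [ɳ] before /ʐ/ (velar → retroflex, matching retroflex); /m/ → [n] before /d͡z/ (bilabial → alveolar, matching alveolar); /m/ → [ɲ] before /ɟ/ (bilabial → palatal, matching palatal) — only place changes, and always toward the following segment.
Since the segment that changes precedes the conditioning segment, the assimilation is regressive.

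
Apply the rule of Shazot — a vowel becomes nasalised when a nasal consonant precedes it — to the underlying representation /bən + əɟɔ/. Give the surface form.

[bənə̃ɟɔ]

/ə/ sits next to the nasal /n/ and is therefore nasalised to [ə̃].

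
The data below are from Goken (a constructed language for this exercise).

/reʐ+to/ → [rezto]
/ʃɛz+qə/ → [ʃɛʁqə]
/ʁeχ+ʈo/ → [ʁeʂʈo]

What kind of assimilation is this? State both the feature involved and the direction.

regressive place assimilation

Underlying /ʐ/ is realised as [z] next to /t/; /t/ itself does not change.
The change retroflex → alveolar matches the place of the following /t/, identifying this as place assimilation.
Manner and voice are unchanged, so the assimilation is partial, not total.
The other alternating forms pattern the same way: /z/ → [ʁ] before /q/ (alveolar → uvular, matching uvular); /χ/ → [ʂ] before /ʈ/ (uvular → retroflex, matching retroflex) — only place changes, and always toward the following segment.
Since the segment that changes precedes the conditioning segment, the assimilation is regressive.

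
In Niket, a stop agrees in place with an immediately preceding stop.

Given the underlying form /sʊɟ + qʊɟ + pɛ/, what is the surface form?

[sʊɟcʊɟcɛ]

The rule targets /q/ (voiceless uvular stop), which sits after the trigger /ɟ/ (palatal).
Changing only its place to palatal gives [c] — the voiceless palatal stop.
At the second juncture, /p/ likewise becomes [c] adjacent to /ɟ/.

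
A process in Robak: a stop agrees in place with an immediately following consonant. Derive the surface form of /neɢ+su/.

[nedsu]

/ɢ/ is a voiced uvular stop. The following trigger /s/ is alveolar, so /ɢ/ must become alveolar as well.
Changing only its place to alveolar gives [d] — the voiced alveolar stop.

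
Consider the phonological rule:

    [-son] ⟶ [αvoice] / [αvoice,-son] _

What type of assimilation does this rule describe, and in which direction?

progressive voicing assimilation

The rule copies [voice] from the environment onto the target, so the assimilating feature is voicing.
The conditioning segment sits to the left of the focus bar, meaning the trigger precedes the segment that changes — progressive assimilation.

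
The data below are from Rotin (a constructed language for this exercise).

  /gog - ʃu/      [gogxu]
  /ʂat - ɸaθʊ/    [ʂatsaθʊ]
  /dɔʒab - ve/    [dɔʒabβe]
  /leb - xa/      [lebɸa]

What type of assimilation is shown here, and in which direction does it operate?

Underlying /ʃ/ is realised as [x] next to /g/; /g/ itself does not change.
/ʃ/ is postalveolar while /g/ is velar; the output [x] is velar, matching the trigger — so the feature that spreads is place.
Manner and voice are unchanged, so the assimilation is partial, not total.
The other alternating forms pattern the same way: /ɸ/ → [s] after /t/ (bilabial → alveolar, matching alveolar); /v/ → [β] after /b/ (labiodental → bilabial, matching bilabial); /x/ → [ɸ] after /b/ (velar → bilabial, matching bilabial) — only place changes, and always toward the preceding segment.
The trigger is the preceding segment, so the direction is progressive (perseverative).

progressive place assimilation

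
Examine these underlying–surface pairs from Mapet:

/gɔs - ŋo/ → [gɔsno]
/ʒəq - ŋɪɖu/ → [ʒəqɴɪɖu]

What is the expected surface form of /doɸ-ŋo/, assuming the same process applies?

The data show progressive place assimilation: /ŋ/ → [n] after /s/; /ŋ/ → [ɴ] after /q/. In each pair only place changes, matching the preceding consonant, while manner and voice stay constant.
/ŋ/ is a voiced velar nasal. The preceding trigger /ɸ/ is bilabial, so /ŋ/ must become bilabial as well.
The voiced bilabial nasal is [m], so /ŋ/ → [m].

[doɸmo]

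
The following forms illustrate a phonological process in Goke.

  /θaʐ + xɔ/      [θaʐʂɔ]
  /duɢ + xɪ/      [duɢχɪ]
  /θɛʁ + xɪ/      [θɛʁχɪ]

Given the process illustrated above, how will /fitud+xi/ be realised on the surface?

[fitudsi]

The data show progressive place assimilation: /x/ → [ʂ] after /ʐ/; /x/ → [χ] after /ɢ/; /x/ → [χ] after /ʁ/. In each pair only place changes, matching the preceding consonant, while manner and voice stay constant.
/x/ is a voiceless velar fricative. The preceding trigger /d/ is alveolar, so /x/ must become alveolar as well.
Changing only its place to alveolar gives [s] — the voiceless alveolar fricative.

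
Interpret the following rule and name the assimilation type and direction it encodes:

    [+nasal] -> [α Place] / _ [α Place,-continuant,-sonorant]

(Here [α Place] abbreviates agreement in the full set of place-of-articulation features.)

regressive place assimilation

The rule copies the place features (abbreviated [Place]) from the environment onto the target, so the assimilating feature is place.
The conditioning segment sits to the right of the focus bar, meaning the trigger follows the segment that changes — regressive assimilation.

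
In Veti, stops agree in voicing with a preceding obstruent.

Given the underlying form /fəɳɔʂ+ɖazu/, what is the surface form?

The rule targets /ɖ/ (voiced retroflex stop), which sits after the trigger /ʂ/ (voiceless).
A voiceless retroflex stop is [ʈ], so the surface segment is [ʈ].

[fəɳɔʂʈazu]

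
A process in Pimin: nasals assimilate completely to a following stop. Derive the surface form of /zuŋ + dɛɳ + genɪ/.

/ŋ/ is the segment targeted by the rule; it sits immediately before /d/, so it assimilates completely and surfaces as [d].
At the second juncture, /ɳ/ likewise becomes [g] adjacent to /g/.

[zuddɛggenɪ]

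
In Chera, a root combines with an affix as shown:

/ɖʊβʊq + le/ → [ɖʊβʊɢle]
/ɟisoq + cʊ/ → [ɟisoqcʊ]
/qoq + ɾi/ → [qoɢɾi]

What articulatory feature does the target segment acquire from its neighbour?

Underlying /q/ is realised as [ɢ] next to /l/; /l/ itself does not change.
/q/ is voiceless while /l/ is voiced; the output [ɢ] is voiced, matching the trigger — so the feature that spreads is voicing.
The same holds elsewhere in the data: /q/ → [ɢ] before /ɾ/ (voiceless → voiced, matching voiced) — only voicing changes, and always toward the following segment.
Nothing changes in [ɟisoqcʊ]: there the adjacent consonants already agree in voicing (/q/ and /c/ are both voiceless), so this form is consistent with the same rule.

voicing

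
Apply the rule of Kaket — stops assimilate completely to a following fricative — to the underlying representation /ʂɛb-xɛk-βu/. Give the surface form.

[ʂɛxxɛββu]

/b/ is the segment targeted by the rule; it sits immediately before /x/, so it assimilates completely and surfaces as [x].
The same rule applies at the second boundary: /k/ → [β] next to /β/.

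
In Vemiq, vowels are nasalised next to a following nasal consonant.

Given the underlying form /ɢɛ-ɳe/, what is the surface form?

The vowel /ɛ/ is adjacent to the following nasal /ɳ/, so it acquires [+nasal] and surfaces as [ɛ̃].

[ɢɛ̃ɳe]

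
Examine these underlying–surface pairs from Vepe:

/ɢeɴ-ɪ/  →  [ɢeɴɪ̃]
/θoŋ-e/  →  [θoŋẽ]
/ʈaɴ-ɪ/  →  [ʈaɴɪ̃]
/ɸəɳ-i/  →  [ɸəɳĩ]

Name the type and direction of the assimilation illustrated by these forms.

The vowel /ɪ/ surfaces as nasalised [ɪ̃] next to the preceding nasal /ɴ/ — it has acquired the [+nasal] feature of its neighbour.
The other forms show the same pattern: /e/ → [ẽ] after /ŋ/; /i/ → [ĩ] after /ɳ/ — each time a vowel is nasalised next to a preceding nasal.
Because the conditioning nasal is to the left of the vowel that changes, the process is progressive (perseverative).

progressive nasality assimilation (vowel nasalisation)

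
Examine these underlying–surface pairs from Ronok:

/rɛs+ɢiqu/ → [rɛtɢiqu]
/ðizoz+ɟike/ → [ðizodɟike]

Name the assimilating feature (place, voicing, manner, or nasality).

Underlying /s/ is realised as [t] next to /ɢ/; /ɢ/ itself does not change.
/s/ is a fricative while /ɢ/ is a stop; the output [t] is a stop, matching the trigger — so the feature that spreads is manner.
Checking the remaining alternation: /z/ → [d] before /ɟ/ (fricative → stop, matching a stop) — only manner changes, and always toward the following segment.

manner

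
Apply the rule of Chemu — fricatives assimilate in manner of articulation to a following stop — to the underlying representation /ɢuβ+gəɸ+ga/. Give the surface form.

The rule targets /β/ (voiced bilabial fricative), which sits before the trigger /g/ (stop).
The voiced bilabial stop is [b], so /β/ → [b].
At the second juncture, /ɸ/ likewise becomes [p] adjacent to /g/.

[ɢubgəpga]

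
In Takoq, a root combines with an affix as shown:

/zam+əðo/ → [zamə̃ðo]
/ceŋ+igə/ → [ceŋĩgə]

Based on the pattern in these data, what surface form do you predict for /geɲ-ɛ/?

[geɲɛ̃]

The data show progressive nasality assimilation (vowel nasalisation): /ə/ → [ə̃] after /m/; /i/ → [ĩ] after /ŋ/ — a vowel is nasalised by an immediately preceding nasal consonant.
/ɛ/ sits next to the nasal /ɲ/ and is therefore nasalised to [ɛ̃].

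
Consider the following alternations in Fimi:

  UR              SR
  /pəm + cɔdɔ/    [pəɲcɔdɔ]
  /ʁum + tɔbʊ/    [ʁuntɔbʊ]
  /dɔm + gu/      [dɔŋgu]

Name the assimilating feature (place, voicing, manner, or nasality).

place

Underlying /m/ is realised as [ɲ] next to /c/; /c/ itself does not change.
/m/ is bilabial while /c/ is palatal; the output [ɲ] is palatal, matching the trigger — so the feature that spreads is place.
The other alternating forms pattern the same way: /m/ → [n] before /t/ (bilabial → alveolar, matching alveolar); /m/ → [ŋ] before /g/ (bilabial → velar, matching velar) — only place changes, and always toward the following segment.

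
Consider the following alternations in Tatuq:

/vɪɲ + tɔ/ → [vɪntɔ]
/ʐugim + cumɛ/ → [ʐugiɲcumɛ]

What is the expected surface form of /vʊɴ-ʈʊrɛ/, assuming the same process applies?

[vʊɳʈʊrɛ]

The data show regressive place assimilation: /ɲ/ → [n] before /t/; /m/ → [ɲ] before /c/. In each pair only place changes, matching the following consonant, while manner and voice stay constant.
/ɴ/ is a voiced uvular nasal. The following trigger /ʈ/ is retroflex, so /ɴ/ must become retroflex as well.
A voiced retroflex nasal is [ɳ], so the surface segment is [ɳ].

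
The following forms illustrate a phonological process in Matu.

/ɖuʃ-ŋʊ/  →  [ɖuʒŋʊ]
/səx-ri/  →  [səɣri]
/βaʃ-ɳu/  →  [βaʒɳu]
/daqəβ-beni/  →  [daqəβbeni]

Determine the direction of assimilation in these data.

Underlying /ʃ/ is realised as [ʒ] next to /ŋ/; /ŋ/ itself does not change.
The change voiceless → voiced matches the voicing of the following /ŋ/, identifying this as voicing assimilation.
Checking the remaining alternations: /x/ → [ɣ] before /r/ (voiceless → voiced, matching voiced); /ʃ/ → [ʒ] before /ɳ/ (voiceless → voiced, matching voiced) — only voicing changes, and always toward the following segment.
No alternation appears in [daqəβbeni]: there the adjacent consonants already agree in voicing (/β/ and /b/ are both voiced), so this form is consistent with the same rule.
The trigger is the following segment, so the direction is regressive (anticipatory).

regressive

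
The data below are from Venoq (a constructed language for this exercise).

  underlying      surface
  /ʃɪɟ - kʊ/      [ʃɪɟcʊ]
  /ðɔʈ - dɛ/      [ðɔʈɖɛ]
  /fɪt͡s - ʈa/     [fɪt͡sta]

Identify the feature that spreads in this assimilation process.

Underlying /k/ is realised as [c] next to /ɟ/; /ɟ/ itself does not change.
The change velar → palatal matches the place of the preceding /ɟ/, identifying this as place assimilation.
The same holds elsewhere in the data: /d/ → [ɖ] after /ʈ/ (alveolar → retroflex, matching retroflex); /ʈ/ → [t] after /t͡s/ (retroflex → alveolar, matching alveolar) — only place changes, and always toward the preceding segment.

place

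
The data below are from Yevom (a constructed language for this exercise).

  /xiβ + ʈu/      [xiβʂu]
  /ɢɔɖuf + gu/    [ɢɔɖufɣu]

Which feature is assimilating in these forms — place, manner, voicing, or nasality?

The segment that alternates is /ʈ/, which surfaces as [ʂ] when adjacent to /β/.
The change stop → fricative matches the manner of the preceding /β/, identifying this as manner assimilation.
The other alternating form patterns the same way: /g/ → [ɣ] after /f/ (stop → fricative, matching a fricative) — only manner changes, and always toward the preceding segment.

manner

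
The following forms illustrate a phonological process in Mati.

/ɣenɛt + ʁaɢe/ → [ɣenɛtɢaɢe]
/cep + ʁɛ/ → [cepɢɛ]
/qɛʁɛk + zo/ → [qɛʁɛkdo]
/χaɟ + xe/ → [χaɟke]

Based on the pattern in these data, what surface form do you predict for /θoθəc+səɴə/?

[θoθəctəɴə]

The data show progressive manner assimilation: /ʁ/ → [ɢ] after /t/; /ʁ/ → [ɢ] after /p/; /z/ → [d] after /k/; /x/ → [k] after /ɟ/. In each pair only manner changes, matching the preceding consonant, while place and voice stay constant.
The rule targets /s/ (voiceless alveolar fricative), which sits after the trigger /c/ (stop).
A voiceless alveolar stop is [t], so the surface segment is [t].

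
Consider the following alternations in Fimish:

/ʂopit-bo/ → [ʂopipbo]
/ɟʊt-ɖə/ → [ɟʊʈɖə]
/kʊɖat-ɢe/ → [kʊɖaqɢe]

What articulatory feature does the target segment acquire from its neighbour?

Underlying /t/ is realised as [p] next to /b/; /b/ itself does not change.
/t/ is alveolar while /b/ is bilabial; the output [p] is bilabial, matching the trigger — so the feature that spreads is place.
The other alternating forms pattern the same way: /t/ → [ʈ] before /ɖ/ (alveolar → retroflex, matching retroflex); /t/ → [q] before /ɢ/ (alveolar → uvular, matching uvular) — only place changes, and always toward the following segment.

place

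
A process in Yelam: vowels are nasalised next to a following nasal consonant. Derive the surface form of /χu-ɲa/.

The vowel /u/ is adjacent to the following nasal /ɲ/, so it acquires [+nasal] and surfaces as [ũ].

[χũɲa]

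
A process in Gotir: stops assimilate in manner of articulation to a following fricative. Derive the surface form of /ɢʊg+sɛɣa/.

The rule targets /g/ (voiced velar stop), which sits before the trigger /s/ (fricative).
Changing only its manner to fricative gives [ɣ] — the voiced velar fricative.

[ɢʊɣsɛɣa]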